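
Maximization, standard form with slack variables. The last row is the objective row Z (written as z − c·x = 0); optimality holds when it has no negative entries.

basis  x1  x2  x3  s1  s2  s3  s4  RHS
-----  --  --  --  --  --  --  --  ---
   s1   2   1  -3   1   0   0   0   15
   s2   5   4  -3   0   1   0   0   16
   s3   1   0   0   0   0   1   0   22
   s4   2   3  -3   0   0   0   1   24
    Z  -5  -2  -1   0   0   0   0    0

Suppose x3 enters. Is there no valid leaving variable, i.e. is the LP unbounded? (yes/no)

Every constraint-row entry in column x3 is ≤ 0, so increasing x3 is unbounded.

yes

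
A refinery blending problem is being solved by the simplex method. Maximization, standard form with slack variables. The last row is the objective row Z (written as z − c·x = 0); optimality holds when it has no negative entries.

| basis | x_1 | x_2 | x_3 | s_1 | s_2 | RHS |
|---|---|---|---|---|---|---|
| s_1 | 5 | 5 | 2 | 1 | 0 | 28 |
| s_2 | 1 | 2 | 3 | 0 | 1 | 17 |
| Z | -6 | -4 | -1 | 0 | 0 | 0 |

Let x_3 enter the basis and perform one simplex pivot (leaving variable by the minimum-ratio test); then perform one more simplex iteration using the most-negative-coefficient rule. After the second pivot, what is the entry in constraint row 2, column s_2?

Ratio test on column x_3 — row 1: 28/2 = 14; row 2: 17/3 = 17/3. Minimum is 17/3 at row 2 (s_2 leaves); pivot element 3.
Divide row 2 by 3; eliminate column x_3 from the other rows.
Second iteration: most negative Z-row entry is -17/3 in column x_1, so x_1 enters.
Ratio test on column x_1 — row 1: (50/3)/(13/3) = 50/13; row 2: (17/3)/(1/3) = 17. Minimum is 50/13 at row 1 (s_1 leaves); pivot element 13/3.
Divide row 1 by 13/3; eliminate column x_1 from the other rows.
After both pivots, the entry at constraint row 2, column s_2 is 5/13.

5/13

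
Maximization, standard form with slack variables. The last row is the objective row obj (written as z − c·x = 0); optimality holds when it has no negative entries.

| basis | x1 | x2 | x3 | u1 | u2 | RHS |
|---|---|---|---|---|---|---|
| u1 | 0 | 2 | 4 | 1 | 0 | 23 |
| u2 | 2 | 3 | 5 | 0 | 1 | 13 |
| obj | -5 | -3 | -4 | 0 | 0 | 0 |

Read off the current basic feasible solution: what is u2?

u2 is basic (row 2); its value is the RHS of that row, 13.

13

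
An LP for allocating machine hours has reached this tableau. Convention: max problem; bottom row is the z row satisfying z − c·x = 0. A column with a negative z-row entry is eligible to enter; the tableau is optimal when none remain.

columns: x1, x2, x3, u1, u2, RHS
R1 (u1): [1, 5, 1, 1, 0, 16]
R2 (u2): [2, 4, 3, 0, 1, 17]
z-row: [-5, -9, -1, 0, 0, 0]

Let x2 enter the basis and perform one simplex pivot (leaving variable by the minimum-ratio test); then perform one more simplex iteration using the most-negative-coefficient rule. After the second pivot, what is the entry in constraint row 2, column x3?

11/6

Ratio test on column x2 — row 1: 16/5 = 16/5; row 2: 17/4 = 17/4. Minimum is 16/5 at row 1 (u1 leaves); pivot element 5.
Divide row 1 by 5; eliminate column x2 from the other rows.
Second iteration: most negative z-row entry is -16/5 in column x1, so x1 enters.
Ratio test on column x1 — row 1: (16/5)/(1/5) = 16; row 2: (21/5)/(6/5) = 7/2. Minimum is 7/2 at row 2 (u2 leaves); pivot element 6/5.
Divide row 2 by 6/5; eliminate column x1 from the other rows.
After both pivots, the entry at constraint row 2, column x3 is 11/6.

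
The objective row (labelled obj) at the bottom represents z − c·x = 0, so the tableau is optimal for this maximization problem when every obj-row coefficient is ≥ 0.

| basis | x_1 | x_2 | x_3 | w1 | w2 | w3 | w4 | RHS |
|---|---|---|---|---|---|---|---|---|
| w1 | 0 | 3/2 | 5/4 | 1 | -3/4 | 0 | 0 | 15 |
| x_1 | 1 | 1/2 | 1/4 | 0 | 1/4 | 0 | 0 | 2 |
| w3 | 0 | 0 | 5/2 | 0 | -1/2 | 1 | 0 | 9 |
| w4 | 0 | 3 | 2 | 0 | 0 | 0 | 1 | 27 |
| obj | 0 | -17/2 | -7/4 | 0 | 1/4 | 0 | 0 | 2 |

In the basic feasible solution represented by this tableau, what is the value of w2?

w2 is not in the basis, so in the current basic feasible solution w2 = 0.

0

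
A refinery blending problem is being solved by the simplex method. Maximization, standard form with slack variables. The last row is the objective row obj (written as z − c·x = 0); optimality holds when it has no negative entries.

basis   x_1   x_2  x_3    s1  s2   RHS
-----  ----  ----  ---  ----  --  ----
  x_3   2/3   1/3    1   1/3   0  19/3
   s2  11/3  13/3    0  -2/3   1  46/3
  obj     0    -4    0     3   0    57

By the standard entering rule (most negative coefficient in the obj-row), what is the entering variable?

Negative obj-row entries: x_2: -4.
The most negative is -4 in column x_2, so x_2 enters.

x_2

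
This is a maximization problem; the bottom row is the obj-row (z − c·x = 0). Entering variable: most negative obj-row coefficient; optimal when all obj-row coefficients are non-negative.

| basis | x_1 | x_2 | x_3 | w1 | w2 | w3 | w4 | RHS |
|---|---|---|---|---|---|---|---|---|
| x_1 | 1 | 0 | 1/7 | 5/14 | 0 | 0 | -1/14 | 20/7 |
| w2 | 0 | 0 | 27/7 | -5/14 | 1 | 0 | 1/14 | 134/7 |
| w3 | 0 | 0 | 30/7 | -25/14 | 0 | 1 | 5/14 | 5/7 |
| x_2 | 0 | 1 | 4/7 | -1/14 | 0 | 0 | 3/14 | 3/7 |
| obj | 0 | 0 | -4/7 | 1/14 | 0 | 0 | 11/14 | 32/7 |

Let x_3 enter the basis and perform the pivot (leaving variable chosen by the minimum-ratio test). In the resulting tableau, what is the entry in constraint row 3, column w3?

Ratio test on column x_3 — row 1: (20/7)/(1/7) = 20; row 2: (134/7)/(27/7) = 134/27; row 3: (5/7)/(30/7) = 1/6; row 4: (3/7)/(4/7) = 3/4. Minimum is 1/6 at row 3 (w3 leaves); pivot element 30/7.
Divide row 3 by 30/7; eliminate column x_3 from the other rows.
In the new row 3, the w3 entry is the old entry divided by the pivot: 1/(30/7) = 7/30.

7/30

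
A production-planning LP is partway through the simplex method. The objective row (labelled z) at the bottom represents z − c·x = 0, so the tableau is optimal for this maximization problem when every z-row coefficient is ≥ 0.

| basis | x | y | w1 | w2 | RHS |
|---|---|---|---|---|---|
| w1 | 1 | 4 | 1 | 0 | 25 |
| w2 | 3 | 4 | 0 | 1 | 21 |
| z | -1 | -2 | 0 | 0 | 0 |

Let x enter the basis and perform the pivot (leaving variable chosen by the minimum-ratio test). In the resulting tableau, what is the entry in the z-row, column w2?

1/3

Ratio test on column x — row 1: 25/1 = 25; row 2: 21/3 = 7. Minimum is 7 at row 2 (w2 leaves); pivot element 3.
Divide row 2 by 3; eliminate column x from the other rows.
z-row update in column w2: 0 − (-1)·(1/3) = 1/3.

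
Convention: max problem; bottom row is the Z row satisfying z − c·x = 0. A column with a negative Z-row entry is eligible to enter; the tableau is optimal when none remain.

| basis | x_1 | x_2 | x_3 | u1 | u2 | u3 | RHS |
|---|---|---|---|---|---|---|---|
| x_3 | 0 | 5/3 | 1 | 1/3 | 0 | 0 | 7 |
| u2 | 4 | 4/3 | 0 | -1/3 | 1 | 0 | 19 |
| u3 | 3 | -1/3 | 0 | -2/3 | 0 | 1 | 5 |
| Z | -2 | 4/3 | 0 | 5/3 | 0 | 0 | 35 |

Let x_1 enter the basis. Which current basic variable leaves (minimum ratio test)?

Column x_1 entries and ratios — x_3: 0 ≤ 0, skip; u2: 19/4 = 19/4; u3: 5/3 = 5/3.
Smallest ratio is 5/3 in the row of u3, so u3 leaves.

u3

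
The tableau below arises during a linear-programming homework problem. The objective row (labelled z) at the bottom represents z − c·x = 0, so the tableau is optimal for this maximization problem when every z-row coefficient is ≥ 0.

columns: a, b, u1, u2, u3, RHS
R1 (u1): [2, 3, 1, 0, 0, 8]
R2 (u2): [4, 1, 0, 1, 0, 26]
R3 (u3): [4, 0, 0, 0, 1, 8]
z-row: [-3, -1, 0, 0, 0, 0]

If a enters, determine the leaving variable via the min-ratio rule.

Column a entries and ratios — u1: 8/2 = 4; u2: 26/4 = 13/2; u3: 8/4 = 2.
Smallest ratio is 2 in the row of u3, so u3 leaves.

u3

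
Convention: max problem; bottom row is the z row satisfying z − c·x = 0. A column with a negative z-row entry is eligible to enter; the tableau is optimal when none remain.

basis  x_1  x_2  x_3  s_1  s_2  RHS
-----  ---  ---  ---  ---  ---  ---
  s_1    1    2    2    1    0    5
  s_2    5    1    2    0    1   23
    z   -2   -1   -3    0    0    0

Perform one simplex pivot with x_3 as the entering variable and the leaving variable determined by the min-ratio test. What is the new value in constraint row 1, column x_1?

Ratio test on column x_3 — row 1: 5/2 = 5/2; row 2: 23/2 = 23/2. Minimum is 5/2 at row 1 (s_1 leaves); pivot element 2.
Divide row 1 by 2; eliminate column x_3 from the other rows.
In the new row 1, the x_1 entry is the old entry divided by the pivot: 1/2 = 1/2.

1/2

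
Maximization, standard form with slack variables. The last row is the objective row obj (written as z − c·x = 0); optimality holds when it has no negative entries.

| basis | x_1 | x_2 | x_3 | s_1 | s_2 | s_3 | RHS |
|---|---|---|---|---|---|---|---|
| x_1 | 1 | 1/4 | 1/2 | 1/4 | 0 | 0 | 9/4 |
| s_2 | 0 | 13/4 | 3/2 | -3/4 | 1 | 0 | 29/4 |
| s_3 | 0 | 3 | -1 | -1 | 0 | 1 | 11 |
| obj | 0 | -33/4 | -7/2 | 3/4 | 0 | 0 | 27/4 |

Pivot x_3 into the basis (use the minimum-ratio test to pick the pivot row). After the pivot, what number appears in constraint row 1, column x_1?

2

Ratio test on column x_3 — row 1: (9/4)/(1/2) = 9/2; row 2: (29/4)/(3/2) = 29/6; row 3: entry -1 ≤ 0. Minimum is 9/2 at row 1 (x_1 leaves); pivot element 1/2.
Divide row 1 by 1/2; eliminate column x_3 from the other rows.
In the new row 1, the x_1 entry is the old entry divided by the pivot: 1/(1/2) = 2.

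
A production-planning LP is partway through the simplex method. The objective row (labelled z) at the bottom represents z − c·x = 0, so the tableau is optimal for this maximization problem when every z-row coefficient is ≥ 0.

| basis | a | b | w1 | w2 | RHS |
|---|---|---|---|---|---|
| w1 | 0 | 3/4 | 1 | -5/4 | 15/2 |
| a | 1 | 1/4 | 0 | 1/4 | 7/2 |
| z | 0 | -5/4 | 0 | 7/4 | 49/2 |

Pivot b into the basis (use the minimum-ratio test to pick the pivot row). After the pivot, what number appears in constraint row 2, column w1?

-1/3

Ratio test on column b — row 1: (15/2)/(3/4) = 10; row 2: (7/2)/(1/4) = 14. Minimum is 10 at row 1 (w1 leaves); pivot element 3/4.
Divide row 1 by 3/4; eliminate column b from the other rows.
Row 2 update in column w1: 0 − (1/4)·(4/3) = -1/3.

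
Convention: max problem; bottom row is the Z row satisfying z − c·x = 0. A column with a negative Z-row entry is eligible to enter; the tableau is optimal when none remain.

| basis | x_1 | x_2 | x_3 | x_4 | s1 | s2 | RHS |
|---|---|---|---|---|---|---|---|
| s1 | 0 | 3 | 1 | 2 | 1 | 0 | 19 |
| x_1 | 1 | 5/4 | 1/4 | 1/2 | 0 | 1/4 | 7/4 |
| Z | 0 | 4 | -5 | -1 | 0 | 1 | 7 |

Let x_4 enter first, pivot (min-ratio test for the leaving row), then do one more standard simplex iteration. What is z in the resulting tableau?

Ratio test on column x_4 — row 1: 19/2 = 19/2; row 2: (7/4)/(1/2) = 7/2. Minimum is 7/2 at row 2 (x_1 leaves); pivot element 1/2.
Pivot on row 2; the Z-row RHS becomes 7 − (-1)·(7/2) = 21/2.
Next entering variable (most negative Z-row entry -9/2): x_3.
Ratio test on column x_3 — row 1: entry 0 ≤ 0; row 2: (7/2)/(1/2) = 7. Minimum is 7 at row 2 (x_4 leaves); pivot element 1/2.
After the second pivot the Z-row RHS is 21/2 − (-9/2)·7 = 42.

42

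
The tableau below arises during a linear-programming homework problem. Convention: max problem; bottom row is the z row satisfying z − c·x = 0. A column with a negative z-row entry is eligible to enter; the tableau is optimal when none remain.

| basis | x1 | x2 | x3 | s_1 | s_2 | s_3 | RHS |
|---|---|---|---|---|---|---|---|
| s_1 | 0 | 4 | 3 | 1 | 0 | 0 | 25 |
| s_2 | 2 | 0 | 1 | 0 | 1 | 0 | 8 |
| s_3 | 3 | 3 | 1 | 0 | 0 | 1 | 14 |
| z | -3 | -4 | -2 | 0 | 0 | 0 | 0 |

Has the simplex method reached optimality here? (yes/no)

no

The z-row has a negative entry -4 in column x2, so it is not optimal.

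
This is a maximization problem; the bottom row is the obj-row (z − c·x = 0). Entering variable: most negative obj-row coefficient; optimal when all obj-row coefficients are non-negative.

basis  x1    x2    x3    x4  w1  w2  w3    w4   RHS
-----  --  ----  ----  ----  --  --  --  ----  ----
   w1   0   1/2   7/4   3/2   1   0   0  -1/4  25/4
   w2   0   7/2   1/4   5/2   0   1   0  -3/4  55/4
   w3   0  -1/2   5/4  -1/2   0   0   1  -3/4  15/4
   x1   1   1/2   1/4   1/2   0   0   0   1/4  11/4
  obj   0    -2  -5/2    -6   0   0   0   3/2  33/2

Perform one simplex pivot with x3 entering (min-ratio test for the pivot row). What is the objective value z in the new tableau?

Ratio test on column x3 — row 1: (25/4)/(7/4) = 25/7; row 2: (55/4)/(1/4) = 55; row 3: (15/4)/(5/4) = 3; row 4: (11/4)/(1/4) = 11. Minimum is 3 at row 3 (w3 leaves); pivot element 5/4.
Pivot on row 3; the obj-row RHS becomes 33/2 − (-5/2)·3 = 24.

24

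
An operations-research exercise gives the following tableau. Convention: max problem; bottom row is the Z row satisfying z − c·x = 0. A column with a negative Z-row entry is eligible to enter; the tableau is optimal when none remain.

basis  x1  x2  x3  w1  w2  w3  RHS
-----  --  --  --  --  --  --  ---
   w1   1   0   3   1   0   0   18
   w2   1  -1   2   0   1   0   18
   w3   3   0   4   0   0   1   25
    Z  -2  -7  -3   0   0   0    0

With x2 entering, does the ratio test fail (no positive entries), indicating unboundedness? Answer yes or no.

yes

Every constraint-row entry in column x2 is ≤ 0, so increasing x2 is unbounded.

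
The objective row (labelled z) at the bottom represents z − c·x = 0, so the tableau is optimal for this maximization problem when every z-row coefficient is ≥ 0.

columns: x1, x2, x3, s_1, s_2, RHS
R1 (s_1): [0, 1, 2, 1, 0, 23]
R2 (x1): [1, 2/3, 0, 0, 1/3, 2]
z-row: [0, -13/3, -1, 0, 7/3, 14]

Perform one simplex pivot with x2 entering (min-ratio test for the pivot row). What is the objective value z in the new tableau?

Ratio test on column x2 — row 1: 23/1 = 23; row 2: 2/(2/3) = 3. Minimum is 3 at row 2 (x1 leaves); pivot element 2/3.
Pivot on row 2; the z-row RHS becomes 14 − (-13/3)·3 = 27.

27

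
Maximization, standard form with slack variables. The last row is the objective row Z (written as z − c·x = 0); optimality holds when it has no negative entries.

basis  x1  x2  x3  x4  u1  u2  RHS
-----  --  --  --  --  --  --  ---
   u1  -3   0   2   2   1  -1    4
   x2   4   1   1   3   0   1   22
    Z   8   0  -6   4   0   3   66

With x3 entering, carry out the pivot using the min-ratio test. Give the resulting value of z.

78

Ratio test on column x3 — row 1: 4/2 = 2; row 2: 22/1 = 22. Minimum is 2 at row 1 (u1 leaves); pivot element 2.
Pivot on row 1; the Z-row RHS becomes 66 − (-6)·2 = 78.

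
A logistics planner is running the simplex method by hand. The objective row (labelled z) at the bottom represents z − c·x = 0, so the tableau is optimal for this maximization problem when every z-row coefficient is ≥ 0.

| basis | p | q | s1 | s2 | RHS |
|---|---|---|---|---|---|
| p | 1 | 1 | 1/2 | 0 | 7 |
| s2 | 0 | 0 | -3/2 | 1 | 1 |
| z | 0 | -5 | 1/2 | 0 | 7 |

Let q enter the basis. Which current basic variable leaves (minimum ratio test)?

p

Column q entries and ratios — p: 7/1 = 7; s2: 0 ≤ 0, skip.
Smallest ratio is 7 in the row of p, so p leaves.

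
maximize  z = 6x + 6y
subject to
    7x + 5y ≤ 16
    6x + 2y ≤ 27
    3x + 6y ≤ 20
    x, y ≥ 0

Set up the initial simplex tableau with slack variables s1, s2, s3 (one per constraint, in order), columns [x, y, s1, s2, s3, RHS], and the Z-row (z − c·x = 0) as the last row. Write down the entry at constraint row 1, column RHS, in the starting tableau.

The RHS of constraint 1 is b_1 = 16.

16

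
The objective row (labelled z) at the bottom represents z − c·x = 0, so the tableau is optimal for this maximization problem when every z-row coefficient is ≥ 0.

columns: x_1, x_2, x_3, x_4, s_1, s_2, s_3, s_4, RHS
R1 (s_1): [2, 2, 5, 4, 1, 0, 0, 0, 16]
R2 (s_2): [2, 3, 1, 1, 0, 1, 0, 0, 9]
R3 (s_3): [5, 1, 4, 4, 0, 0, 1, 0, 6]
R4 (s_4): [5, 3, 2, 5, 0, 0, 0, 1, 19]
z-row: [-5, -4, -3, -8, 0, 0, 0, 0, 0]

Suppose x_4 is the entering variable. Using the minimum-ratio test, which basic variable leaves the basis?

Column x_4 entries and ratios — s_1: 16/4 = 4; s_2: 9/1 = 9; s_3: 6/4 = 3/2; s_4: 19/5 = 19/5.
Smallest ratio is 3/2 in the row of s_3, so s_3 leaves.

s_3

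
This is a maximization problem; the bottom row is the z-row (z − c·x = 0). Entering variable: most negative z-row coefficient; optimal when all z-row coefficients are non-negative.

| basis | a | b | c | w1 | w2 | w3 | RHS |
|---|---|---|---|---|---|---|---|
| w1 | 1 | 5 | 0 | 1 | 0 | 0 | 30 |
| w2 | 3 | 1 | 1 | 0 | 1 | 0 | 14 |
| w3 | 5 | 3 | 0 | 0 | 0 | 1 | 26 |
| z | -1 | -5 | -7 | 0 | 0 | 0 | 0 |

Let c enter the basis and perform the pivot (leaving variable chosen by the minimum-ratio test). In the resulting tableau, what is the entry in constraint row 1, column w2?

0

Ratio test on column c — row 1: entry 0 ≤ 0; row 2: 14/1 = 14; row 3: entry 0 ≤ 0. Minimum is 14 at row 2 (w2 leaves); pivot element 1.
Divide row 2 by 1; eliminate column c from the other rows.
Row 1 update in column w2: 0 − 0·1 = 0.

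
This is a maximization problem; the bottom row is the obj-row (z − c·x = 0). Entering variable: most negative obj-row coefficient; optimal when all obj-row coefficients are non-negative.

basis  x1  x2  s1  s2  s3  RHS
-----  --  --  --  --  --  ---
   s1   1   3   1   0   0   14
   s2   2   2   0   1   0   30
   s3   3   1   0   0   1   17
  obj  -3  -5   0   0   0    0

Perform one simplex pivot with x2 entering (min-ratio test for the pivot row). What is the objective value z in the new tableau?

70/3

Ratio test on column x2 — row 1: 14/3 = 14/3; row 2: 30/2 = 15; row 3: 17/1 = 17. Minimum is 14/3 at row 1 (s1 leaves); pivot element 3.
Pivot on row 1; the obj-row RHS becomes 0 − (-5)·(14/3) = 70/3.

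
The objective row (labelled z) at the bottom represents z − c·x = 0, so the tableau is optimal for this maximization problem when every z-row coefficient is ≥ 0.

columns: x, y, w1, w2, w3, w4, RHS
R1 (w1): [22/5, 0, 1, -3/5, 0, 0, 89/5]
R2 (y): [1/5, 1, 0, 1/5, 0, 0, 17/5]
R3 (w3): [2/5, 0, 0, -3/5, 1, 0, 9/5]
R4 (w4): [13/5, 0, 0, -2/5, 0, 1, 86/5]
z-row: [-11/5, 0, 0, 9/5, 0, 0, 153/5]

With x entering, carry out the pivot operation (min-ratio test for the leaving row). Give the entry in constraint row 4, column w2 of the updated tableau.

-1/22

Ratio test on column x — row 1: (89/5)/(22/5) = 89/22; row 2: (17/5)/(1/5) = 17; row 3: (9/5)/(2/5) = 9/2; row 4: (86/5)/(13/5) = 86/13. Minimum is 89/22 at row 1 (w1 leaves); pivot element 22/5.
Divide row 1 by 22/5; eliminate column x from the other rows.
Row 4 update in column w2: -2/5 − (13/5)·(-3/22) = -1/22.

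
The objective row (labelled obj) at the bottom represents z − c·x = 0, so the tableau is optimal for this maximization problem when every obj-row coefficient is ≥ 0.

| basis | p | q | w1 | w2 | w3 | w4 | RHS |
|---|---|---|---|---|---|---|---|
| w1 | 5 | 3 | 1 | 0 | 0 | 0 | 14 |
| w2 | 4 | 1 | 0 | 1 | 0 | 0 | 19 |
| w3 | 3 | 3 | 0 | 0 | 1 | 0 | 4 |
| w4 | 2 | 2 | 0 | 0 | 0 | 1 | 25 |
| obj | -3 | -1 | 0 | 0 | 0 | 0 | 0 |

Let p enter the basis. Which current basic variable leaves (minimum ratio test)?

w3

Column p entries and ratios — w1: 14/5 = 14/5; w2: 19/4 = 19/4; w3: 4/3 = 4/3; w4: 25/2 = 25/2.
Smallest ratio is 4/3 in the row of w3, so w3 leaves.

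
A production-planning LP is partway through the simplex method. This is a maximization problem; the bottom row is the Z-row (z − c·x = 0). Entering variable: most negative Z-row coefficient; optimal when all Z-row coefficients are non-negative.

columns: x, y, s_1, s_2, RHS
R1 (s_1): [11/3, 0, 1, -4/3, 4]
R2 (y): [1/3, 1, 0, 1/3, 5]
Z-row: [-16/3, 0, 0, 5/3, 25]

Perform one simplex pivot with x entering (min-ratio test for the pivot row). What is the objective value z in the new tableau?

339/11

Ratio test on column x — row 1: 4/(11/3) = 12/11; row 2: 5/(1/3) = 15. Minimum is 12/11 at row 1 (s_1 leaves); pivot element 11/3.
Pivot on row 1; the Z-row RHS becomes 25 − (-16/3)·(12/11) = 339/11.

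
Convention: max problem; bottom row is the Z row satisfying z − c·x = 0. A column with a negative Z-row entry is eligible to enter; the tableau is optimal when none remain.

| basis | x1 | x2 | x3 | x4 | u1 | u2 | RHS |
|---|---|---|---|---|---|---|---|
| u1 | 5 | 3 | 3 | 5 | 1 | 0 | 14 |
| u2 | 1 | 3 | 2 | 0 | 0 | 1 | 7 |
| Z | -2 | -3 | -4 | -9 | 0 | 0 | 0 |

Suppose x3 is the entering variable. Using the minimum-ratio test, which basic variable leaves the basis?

u2

Column x3 entries and ratios — u1: 14/3 = 14/3; u2: 7/2 = 7/2.
Smallest ratio is 7/2 in the row of u2, so u2 leaves.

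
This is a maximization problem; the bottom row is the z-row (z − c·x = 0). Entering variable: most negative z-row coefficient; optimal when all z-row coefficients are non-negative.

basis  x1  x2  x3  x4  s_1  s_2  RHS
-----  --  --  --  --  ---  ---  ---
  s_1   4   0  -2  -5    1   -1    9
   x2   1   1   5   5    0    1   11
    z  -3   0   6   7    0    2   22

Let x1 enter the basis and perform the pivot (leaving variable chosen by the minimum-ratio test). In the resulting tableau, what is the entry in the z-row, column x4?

Ratio test on column x1 — row 1: 9/4 = 9/4; row 2: 11/1 = 11. Minimum is 9/4 at row 1 (s_1 leaves); pivot element 4.
Divide row 1 by 4; eliminate column x1 from the other rows.
z-row update in column x4: 7 − (-3)·(-5/4) = 13/4.

13/4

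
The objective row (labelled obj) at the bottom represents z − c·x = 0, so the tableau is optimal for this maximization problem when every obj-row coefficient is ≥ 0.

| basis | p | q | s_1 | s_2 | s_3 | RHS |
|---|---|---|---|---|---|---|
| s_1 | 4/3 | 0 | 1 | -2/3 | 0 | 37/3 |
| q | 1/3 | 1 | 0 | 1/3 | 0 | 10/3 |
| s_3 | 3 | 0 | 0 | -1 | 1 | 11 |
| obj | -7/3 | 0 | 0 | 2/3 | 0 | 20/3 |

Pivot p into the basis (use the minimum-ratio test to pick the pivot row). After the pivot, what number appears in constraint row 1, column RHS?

67/9

Ratio test on column p — row 1: (37/3)/(4/3) = 37/4; row 2: (10/3)/(1/3) = 10; row 3: 11/3 = 11/3. Minimum is 11/3 at row 3 (s_3 leaves); pivot element 3.
Divide row 3 by 3; eliminate column p from the other rows.
Row 1 update in column RHS: 37/3 − (4/3)·(11/3) = 67/9.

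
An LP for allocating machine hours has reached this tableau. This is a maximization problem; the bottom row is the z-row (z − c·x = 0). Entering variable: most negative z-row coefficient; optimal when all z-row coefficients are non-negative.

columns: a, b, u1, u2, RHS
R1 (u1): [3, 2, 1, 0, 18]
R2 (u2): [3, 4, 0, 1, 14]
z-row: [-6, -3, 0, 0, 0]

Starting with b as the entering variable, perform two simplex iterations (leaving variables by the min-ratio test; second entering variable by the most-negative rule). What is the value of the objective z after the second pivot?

28

Ratio test on column b — row 1: 18/2 = 9; row 2: 14/4 = 7/2. Minimum is 7/2 at row 2 (u2 leaves); pivot element 4.
Pivot on row 2; the z-row RHS becomes 0 − (-3)·(7/2) = 21/2.
Next entering variable (most negative z-row entry -15/4): a.
Ratio test on column a — row 1: 11/(3/2) = 22/3; row 2: (7/2)/(3/4) = 14/3. Minimum is 14/3 at row 2 (b leaves); pivot element 3/4.
After the second pivot the z-row RHS is 21/2 − (-15/4)·(14/3) = 28.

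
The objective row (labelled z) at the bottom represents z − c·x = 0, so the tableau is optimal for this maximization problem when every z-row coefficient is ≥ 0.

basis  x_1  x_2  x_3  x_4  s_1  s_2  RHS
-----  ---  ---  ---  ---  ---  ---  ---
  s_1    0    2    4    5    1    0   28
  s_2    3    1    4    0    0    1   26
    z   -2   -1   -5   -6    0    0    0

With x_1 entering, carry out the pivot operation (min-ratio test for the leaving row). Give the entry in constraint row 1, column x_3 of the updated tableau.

4

Ratio test on column x_1 — row 1: entry 0 ≤ 0; row 2: 26/3 = 26/3. Minimum is 26/3 at row 2 (s_2 leaves); pivot element 3.
Divide row 2 by 3; eliminate column x_1 from the other rows.
Row 1 update in column x_3: 4 − 0·(4/3) = 4.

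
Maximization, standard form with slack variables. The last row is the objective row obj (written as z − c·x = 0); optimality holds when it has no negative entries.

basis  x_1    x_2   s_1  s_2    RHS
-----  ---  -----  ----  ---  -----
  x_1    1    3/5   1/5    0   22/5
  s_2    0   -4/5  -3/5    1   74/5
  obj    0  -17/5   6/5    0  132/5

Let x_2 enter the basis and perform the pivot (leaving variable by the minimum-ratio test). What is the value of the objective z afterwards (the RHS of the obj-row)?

154/3

Ratio test on column x_2 — row 1: (22/5)/(3/5) = 22/3; row 2: entry -4/5 ≤ 0. Minimum is 22/3 at row 1 (x_1 leaves); pivot element 3/5.
Pivot on row 1; the obj-row RHS becomes 132/5 − (-17/5)·(22/3) = 154/3.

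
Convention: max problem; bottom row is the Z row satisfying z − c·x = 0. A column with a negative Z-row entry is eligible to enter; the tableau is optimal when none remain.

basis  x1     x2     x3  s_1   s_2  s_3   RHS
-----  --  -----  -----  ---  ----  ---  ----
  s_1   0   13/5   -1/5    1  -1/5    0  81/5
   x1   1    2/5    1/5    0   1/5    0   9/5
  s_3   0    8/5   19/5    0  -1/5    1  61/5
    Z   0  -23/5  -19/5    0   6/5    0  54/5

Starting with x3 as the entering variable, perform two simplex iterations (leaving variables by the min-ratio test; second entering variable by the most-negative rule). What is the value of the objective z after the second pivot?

Ratio test on column x3 — row 1: entry -1/5 ≤ 0; row 2: (9/5)/(1/5) = 9; row 3: (61/5)/(19/5) = 61/19. Minimum is 61/19 at row 3 (s_3 leaves); pivot element 19/5.
Pivot on row 3; the Z-row RHS becomes 54/5 − (-19/5)·(61/19) = 23.
Next entering variable (most negative Z-row entry -3): x2.
Ratio test on column x2 — row 1: (320/19)/(51/19) = 320/51; row 2: (22/19)/(6/19) = 11/3; row 3: (61/19)/(8/19) = 61/8. Minimum is 11/3 at row 2 (x1 leaves); pivot element 6/19.
After the second pivot the Z-row RHS is 23 − (-3)·(11/3) = 34.

34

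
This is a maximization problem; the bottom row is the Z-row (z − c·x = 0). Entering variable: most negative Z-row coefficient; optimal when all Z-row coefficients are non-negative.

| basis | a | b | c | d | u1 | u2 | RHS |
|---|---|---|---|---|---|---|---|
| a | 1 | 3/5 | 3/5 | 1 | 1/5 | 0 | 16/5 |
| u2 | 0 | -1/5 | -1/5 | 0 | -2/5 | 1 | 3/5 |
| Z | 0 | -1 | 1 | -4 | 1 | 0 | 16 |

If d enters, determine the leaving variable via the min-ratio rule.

Column d entries and ratios — a: (16/5)/1 = 16/5; u2: 0 ≤ 0, skip.
Smallest ratio is 16/5 in the row of a, so a leaves.

a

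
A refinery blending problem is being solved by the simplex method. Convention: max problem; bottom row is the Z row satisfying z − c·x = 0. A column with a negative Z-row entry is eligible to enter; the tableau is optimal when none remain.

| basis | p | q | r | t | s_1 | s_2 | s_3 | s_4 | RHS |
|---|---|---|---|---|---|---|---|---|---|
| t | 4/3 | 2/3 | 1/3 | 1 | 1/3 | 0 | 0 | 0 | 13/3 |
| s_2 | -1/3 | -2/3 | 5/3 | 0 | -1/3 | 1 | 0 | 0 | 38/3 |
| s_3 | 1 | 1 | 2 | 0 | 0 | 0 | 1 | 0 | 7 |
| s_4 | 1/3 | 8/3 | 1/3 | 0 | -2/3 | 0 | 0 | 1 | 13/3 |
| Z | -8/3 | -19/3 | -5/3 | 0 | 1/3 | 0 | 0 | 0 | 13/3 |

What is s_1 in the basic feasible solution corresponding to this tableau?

s_1 is not in the basis, so in the current basic feasible solution s_1 = 0.

0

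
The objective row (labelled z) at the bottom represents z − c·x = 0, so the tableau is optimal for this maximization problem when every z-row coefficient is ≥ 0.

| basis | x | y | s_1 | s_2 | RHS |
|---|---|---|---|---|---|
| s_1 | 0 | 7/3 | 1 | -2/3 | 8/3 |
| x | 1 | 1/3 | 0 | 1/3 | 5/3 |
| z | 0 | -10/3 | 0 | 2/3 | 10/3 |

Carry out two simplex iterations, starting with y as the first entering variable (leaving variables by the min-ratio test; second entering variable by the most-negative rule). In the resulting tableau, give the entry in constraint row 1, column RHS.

Ratio test on column y — row 1: (8/3)/(7/3) = 8/7; row 2: (5/3)/(1/3) = 5. Minimum is 8/7 at row 1 (s_1 leaves); pivot element 7/3.
Divide row 1 by 7/3; eliminate column y from the other rows.
Second iteration: most negative z-row entry is -2/7 in column s_2, so s_2 enters.
Ratio test on column s_2 — row 1: entry -2/7 ≤ 0; row 2: (9/7)/(3/7) = 3. Minimum is 3 at row 2 (x leaves); pivot element 3/7.
Divide row 2 by 3/7; eliminate column s_2 from the other rows.
After both pivots, the entry at constraint row 1, column RHS is 2.

2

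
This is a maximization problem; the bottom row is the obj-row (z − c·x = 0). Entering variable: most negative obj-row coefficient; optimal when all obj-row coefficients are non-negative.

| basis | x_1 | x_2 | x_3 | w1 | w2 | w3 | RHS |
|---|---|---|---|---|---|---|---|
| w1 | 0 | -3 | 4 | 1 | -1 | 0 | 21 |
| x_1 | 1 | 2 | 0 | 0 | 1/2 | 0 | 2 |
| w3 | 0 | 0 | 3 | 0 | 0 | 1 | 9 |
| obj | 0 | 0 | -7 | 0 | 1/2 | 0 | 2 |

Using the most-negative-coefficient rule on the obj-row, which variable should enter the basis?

Negative obj-row entries: x_3: -7.
The most negative is -7 in column x_3, so x_3 enters.

x_3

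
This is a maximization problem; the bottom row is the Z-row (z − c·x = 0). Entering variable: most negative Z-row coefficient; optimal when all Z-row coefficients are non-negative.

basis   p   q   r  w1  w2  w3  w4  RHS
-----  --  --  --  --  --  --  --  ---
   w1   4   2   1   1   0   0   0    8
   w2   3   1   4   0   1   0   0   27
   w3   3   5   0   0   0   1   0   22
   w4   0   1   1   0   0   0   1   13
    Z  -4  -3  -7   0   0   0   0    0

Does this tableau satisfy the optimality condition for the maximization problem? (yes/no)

no

The Z-row has a negative entry -7 in column r, so it is not optimal.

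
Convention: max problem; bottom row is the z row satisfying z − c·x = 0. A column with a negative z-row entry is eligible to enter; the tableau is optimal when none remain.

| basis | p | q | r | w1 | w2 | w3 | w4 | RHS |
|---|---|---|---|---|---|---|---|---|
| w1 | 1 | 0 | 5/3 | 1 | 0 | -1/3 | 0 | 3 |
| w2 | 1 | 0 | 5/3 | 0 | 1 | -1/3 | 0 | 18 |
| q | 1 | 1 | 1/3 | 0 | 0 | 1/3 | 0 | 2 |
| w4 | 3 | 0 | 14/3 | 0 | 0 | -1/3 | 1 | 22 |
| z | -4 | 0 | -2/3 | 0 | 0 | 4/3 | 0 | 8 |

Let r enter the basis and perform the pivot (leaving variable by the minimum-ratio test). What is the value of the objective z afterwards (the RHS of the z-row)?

Ratio test on column r — row 1: 3/(5/3) = 9/5; row 2: 18/(5/3) = 54/5; row 3: 2/(1/3) = 6; row 4: 22/(14/3) = 33/7. Minimum is 9/5 at row 1 (w1 leaves); pivot element 5/3.
Pivot on row 1; the z-row RHS becomes 8 − (-2/3)·(9/5) = 46/5.

46/5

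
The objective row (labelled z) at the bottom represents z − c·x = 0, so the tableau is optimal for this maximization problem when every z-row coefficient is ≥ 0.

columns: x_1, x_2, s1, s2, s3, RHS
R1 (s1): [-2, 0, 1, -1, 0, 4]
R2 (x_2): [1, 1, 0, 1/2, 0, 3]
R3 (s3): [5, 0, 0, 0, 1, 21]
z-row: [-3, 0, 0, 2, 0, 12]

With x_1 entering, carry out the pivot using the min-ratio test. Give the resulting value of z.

21

Ratio test on column x_1 — row 1: entry -2 ≤ 0; row 2: 3/1 = 3; row 3: 21/5 = 21/5. Minimum is 3 at row 2 (x_2 leaves); pivot element 1.
Pivot on row 2; the z-row RHS becomes 12 − (-3)·3 = 21.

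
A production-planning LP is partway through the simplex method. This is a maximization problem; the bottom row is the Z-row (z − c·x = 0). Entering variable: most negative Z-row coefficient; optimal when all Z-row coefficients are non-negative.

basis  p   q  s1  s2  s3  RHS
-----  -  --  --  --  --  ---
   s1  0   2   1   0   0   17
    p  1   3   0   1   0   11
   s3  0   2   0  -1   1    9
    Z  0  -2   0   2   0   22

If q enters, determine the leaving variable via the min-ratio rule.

Column q entries and ratios — s1: 17/2 = 17/2; p: 11/3 = 11/3; s3: 9/2 = 9/2.
Smallest ratio is 11/3 in the row of p, so p leaves.

p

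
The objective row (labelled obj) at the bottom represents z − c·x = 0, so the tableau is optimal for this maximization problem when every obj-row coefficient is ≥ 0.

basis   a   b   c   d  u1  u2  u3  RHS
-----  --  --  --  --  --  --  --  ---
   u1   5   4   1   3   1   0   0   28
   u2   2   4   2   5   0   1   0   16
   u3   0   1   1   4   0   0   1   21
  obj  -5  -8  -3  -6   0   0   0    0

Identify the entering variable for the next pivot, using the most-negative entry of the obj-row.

b

Negative obj-row entries: a: -5, b: -8, c: -3, d: -6.
The most negative is -8 in column b, so b enters.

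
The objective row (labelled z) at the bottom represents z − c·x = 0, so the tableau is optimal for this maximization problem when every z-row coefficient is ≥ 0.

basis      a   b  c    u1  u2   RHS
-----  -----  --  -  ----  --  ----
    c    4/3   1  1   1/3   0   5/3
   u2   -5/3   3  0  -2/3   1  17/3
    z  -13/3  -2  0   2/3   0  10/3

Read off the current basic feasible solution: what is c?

5/3

c is basic (row 1); its value is the RHS of that row, 5/3.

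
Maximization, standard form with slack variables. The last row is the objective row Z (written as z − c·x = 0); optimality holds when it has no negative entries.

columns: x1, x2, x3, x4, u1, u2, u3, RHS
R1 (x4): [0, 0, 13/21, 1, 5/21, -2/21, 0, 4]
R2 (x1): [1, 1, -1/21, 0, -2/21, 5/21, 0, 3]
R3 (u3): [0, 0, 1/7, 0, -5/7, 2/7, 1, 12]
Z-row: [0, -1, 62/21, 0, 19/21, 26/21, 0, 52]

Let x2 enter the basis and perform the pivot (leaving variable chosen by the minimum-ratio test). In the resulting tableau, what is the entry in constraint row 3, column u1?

-5/7

Ratio test on column x2 — row 1: entry 0 ≤ 0; row 2: 3/1 = 3; row 3: entry 0 ≤ 0. Minimum is 3 at row 2 (x1 leaves); pivot element 1.
Divide row 2 by 1; eliminate column x2 from the other rows.
Row 3 update in column u1: -5/7 − 0·(-2/21) = -5/7.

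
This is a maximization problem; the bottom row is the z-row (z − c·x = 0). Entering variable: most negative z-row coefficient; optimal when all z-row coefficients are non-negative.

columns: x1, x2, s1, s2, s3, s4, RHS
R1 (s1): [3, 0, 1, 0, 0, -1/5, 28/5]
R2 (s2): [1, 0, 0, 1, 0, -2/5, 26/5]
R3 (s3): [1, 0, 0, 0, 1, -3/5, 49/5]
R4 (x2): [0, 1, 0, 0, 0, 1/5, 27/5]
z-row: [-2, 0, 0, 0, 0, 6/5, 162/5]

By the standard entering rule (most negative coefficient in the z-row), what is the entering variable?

x1

Negative z-row entries: x1: -2.
The most negative is -2 in column x1, so x1 enters.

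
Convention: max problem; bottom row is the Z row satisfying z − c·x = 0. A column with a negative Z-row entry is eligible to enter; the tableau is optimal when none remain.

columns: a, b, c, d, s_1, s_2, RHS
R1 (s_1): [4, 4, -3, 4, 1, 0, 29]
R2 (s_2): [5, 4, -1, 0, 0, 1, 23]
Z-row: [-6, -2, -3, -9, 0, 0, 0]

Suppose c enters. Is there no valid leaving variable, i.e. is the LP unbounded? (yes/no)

yes

Every constraint-row entry in column c is ≤ 0, so increasing c is unbounded.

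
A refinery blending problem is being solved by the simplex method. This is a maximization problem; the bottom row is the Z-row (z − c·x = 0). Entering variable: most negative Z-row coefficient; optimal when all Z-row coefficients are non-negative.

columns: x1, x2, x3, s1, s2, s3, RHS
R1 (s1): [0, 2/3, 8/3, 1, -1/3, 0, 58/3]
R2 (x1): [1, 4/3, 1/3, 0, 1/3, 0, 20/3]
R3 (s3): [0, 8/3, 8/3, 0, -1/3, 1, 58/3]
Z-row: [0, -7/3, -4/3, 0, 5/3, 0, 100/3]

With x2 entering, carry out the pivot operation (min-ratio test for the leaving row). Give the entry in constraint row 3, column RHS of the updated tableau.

Ratio test on column x2 — row 1: (58/3)/(2/3) = 29; row 2: (20/3)/(4/3) = 5; row 3: (58/3)/(8/3) = 29/4. Minimum is 5 at row 2 (x1 leaves); pivot element 4/3.
Divide row 2 by 4/3; eliminate column x2 from the other rows.
Row 3 update in column RHS: 58/3 − (8/3)·5 = 6.

6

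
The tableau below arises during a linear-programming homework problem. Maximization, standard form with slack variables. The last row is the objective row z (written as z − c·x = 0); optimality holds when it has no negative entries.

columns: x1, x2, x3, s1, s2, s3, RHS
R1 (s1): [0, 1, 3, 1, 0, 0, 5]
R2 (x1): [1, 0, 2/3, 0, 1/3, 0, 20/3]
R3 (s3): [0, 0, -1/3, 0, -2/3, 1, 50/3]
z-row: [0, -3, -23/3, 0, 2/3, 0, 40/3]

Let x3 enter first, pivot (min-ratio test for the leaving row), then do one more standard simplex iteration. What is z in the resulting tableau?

Ratio test on column x3 — row 1: 5/3 = 5/3; row 2: (20/3)/(2/3) = 10; row 3: entry -1/3 ≤ 0. Minimum is 5/3 at row 1 (s1 leaves); pivot element 3.
Pivot on row 1; the z-row RHS becomes 40/3 − (-23/3)·(5/3) = 235/9.
Next entering variable (most negative z-row entry -4/9): x2.
Ratio test on column x2 — row 1: (5/3)/(1/3) = 5; row 2: entry -2/9 ≤ 0; row 3: (155/9)/(1/9) = 155. Minimum is 5 at row 1 (x3 leaves); pivot element 1/3.
After the second pivot the z-row RHS is 235/9 − (-4/9)·5 = 85/3.

85/3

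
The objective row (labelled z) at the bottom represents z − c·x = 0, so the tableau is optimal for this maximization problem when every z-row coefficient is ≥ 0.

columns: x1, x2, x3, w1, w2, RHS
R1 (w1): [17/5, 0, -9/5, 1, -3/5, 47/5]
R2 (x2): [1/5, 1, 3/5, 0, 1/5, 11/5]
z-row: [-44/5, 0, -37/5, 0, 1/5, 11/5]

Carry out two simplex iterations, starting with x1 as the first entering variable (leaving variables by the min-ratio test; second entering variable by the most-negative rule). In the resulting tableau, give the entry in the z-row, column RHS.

Ratio test on column x1 — row 1: (47/5)/(17/5) = 47/17; row 2: (11/5)/(1/5) = 11. Minimum is 47/17 at row 1 (w1 leaves); pivot element 17/5.
Divide row 1 by 17/5; eliminate column x1 from the other rows.
Second iteration: most negative z-row entry is -205/17 in column x3, so x3 enters.
Ratio test on column x3 — row 1: entry -9/17 ≤ 0; row 2: (28/17)/(12/17) = 7/3. Minimum is 7/3 at row 2 (x2 leaves); pivot element 12/17.
Divide row 2 by 12/17; eliminate column x3 from the other rows.
After both pivots, the entry at the z-row, column RHS is 164/3.

164/3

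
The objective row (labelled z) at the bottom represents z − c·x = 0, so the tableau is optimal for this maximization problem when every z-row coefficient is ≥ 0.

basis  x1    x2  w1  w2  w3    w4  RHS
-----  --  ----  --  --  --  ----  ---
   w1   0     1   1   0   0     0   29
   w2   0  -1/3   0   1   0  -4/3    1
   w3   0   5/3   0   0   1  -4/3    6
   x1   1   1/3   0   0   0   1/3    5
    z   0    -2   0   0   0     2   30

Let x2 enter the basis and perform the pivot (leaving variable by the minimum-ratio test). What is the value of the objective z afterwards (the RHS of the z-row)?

186/5

Ratio test on column x2 — row 1: 29/1 = 29; row 2: entry -1/3 ≤ 0; row 3: 6/(5/3) = 18/5; row 4: 5/(1/3) = 15. Minimum is 18/5 at row 3 (w3 leaves); pivot element 5/3.
Pivot on row 3; the z-row RHS becomes 30 − (-2)·(18/5) = 186/5.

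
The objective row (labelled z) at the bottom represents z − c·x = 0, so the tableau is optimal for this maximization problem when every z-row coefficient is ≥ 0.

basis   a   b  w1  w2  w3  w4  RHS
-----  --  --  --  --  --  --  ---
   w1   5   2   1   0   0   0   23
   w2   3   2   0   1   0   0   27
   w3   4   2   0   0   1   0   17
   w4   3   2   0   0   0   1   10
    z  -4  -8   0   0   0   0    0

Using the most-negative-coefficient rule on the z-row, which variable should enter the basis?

b

Negative z-row entries: a: -4, b: -8.
The most negative is -8 in column b, so b enters.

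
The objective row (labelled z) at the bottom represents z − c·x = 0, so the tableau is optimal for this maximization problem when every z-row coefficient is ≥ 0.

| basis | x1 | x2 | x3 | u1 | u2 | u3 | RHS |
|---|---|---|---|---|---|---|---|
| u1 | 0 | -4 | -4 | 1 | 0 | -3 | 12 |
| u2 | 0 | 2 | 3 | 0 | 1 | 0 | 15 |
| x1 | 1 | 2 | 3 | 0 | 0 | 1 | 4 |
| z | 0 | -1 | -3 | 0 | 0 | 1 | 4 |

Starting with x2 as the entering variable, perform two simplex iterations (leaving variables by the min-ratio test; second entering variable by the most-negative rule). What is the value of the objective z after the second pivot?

8

Ratio test on column x2 — row 1: entry -4 ≤ 0; row 2: 15/2 = 15/2; row 3: 4/2 = 2. Minimum is 2 at row 3 (x1 leaves); pivot element 2.
Pivot on row 3; the z-row RHS becomes 4 − (-1)·2 = 6.
Next entering variable (most negative z-row entry -3/2): x3.
Ratio test on column x3 — row 1: 20/2 = 10; row 2: entry 0 ≤ 0; row 3: 2/(3/2) = 4/3. Minimum is 4/3 at row 3 (x2 leaves); pivot element 3/2.
After the second pivot the z-row RHS is 6 − (-3/2)·(4/3) = 8.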